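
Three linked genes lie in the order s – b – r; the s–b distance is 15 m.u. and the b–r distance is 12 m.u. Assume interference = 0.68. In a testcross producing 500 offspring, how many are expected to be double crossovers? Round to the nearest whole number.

Map distances give recombination frequencies of 0.150 and 0.120 for the two intervals.
With interference 0.68 (so coincidence = 0.32), expected double-crossover frequency = 0.150 × 0.120 × 0.32 = 0.00576.
Expected number = 0.00576 × 500 = 2.88 ≈ 3.

3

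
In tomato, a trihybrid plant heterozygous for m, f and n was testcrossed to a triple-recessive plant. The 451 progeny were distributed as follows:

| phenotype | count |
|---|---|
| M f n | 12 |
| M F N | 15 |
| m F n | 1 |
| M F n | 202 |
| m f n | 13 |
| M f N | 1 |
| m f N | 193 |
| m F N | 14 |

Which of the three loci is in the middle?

The two most frequent reciprocal classes, m f N and M F n, are the parental types, so the F1 was m f N / M F n.
The two rarest classes, M f N and m F n, are the double crossovers. Comparing them with the parentals, only the m allele has switched, so m is the middle locus and the order is f – m – n.

m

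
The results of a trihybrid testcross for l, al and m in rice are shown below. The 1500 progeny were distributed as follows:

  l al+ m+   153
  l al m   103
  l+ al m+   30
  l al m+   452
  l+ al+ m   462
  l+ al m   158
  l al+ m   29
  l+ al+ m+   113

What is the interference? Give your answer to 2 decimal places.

0.13

The two most frequent reciprocal classes, l al m+ and l+ al+ m, are the parental types, so the F1 was l al m+ / l+ al+ m.
The two rarest classes, l+ al m+ and l al+ m, are the double crossovers. Comparing them with the parentals, only the l allele has switched, so l is the middle locus and the order is al – l – m.
al–l: (311 + 59)/1500 = 0.2467; l–m: (216 + 59)/1500 = 0.1833.
Expected DCO frequency = 0.2467 × 0.1833 ≈ 0.04522; observed = 59/1500 ≈ 0.03933.
Coefficient of coincidence = 0.03933/0.04522 ≈ 0.87; interference = 1 − 0.87 = 0.13.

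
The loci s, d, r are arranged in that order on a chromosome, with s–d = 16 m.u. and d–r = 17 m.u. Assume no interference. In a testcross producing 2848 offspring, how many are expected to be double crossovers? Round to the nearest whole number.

Map distances give recombination frequencies of 0.160 and 0.170 for the two intervals.
With no interference, expected double-crossover frequency = 0.160 × 0.170 = 0.02720.
Expected number = 0.02720 × 2848 = 77.47 ≈ 77.

77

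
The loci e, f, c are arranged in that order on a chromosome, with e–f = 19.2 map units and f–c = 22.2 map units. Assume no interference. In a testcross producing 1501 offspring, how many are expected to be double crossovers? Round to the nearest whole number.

Map distances give recombination frequencies of 0.192 and 0.222 for the two intervals.
With no interference, expected double-crossover frequency = 0.192 × 0.222 = 0.04262.
Expected number = 0.04262 × 1501 = 63.98 ≈ 64.

64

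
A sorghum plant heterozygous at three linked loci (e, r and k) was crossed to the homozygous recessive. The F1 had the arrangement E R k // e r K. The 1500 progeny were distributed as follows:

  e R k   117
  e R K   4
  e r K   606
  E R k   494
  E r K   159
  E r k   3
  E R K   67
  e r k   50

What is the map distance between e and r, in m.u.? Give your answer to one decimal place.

The two rarest classes, E r k and e R K, are the double crossovers. Comparing them with the parentals, only the r allele has switched, so r is the middle locus and the order is k – r – e.
Crossovers in the r–e interval produce the single-crossover classes e R k and E r K (117 + 159 = 276) plus the double crossovers (7).
RF(r–e) = (276 + 7) / 1500 = 283/1500 = 0.1887 → 18.9 m.u.

18.9 m.u.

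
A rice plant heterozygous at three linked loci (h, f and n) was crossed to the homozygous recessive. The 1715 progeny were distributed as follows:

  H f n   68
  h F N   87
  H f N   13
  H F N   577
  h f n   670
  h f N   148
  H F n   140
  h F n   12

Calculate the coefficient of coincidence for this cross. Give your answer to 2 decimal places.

0.76

The two most frequent reciprocal classes, H F N and h f n, are the parental types, so the F1 was H F N / h f n.
The two rarest classes, H f N and h F n, are the double crossovers. Comparing them with the parentals, only the f allele has switched, so f is the middle locus and the order is h – f – n.
h–f: (155 + 25)/1715 = 0.1050; f–n: (288 + 25)/1715 = 0.1825.
Expected DCO frequency = 0.1050 × 0.1825 ≈ 0.01916; observed = 25/1715 ≈ 0.01458.
Coefficient of coincidence = 0.01458/0.01916 ≈ 0.76.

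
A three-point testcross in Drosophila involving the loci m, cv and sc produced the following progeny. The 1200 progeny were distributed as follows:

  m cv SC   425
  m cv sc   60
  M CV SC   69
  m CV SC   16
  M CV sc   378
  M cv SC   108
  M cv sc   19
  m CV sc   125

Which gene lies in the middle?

The two most frequent reciprocal classes, m cv SC and M CV sc, are the parental types, so the F1 was m cv SC / M CV sc.
The two rarest classes, m CV SC and M cv sc, are the double crossovers. Comparing them with the parentals, only the cv allele has switched, so cv is the middle locus and the order is m – cv – sc.

cv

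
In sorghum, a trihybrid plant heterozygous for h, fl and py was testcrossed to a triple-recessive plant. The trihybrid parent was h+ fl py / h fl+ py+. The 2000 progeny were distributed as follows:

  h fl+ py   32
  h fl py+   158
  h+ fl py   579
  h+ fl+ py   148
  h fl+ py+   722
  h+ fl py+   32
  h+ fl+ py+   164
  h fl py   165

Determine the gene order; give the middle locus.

The two rarest classes, h+ fl py+ and h fl+ py, are the double crossovers. Comparing them with the parentals, only the py allele has switched, so py is the middle locus and the order is fl – py – h.

py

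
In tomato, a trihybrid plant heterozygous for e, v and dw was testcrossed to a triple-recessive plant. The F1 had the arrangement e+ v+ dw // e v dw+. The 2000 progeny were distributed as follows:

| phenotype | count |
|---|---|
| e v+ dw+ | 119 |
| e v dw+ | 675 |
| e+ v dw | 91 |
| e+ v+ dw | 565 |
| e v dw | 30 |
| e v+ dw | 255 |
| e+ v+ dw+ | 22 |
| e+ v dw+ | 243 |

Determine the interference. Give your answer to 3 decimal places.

The two rarest classes, e+ v+ dw+ and e v dw, are the double crossovers. Comparing them with the parentals, only the dw allele has switched, so dw is the middle locus and the order is v – dw – e.
v–dw: (210 + 52)/2000 = 0.1310; dw–e: (498 + 52)/2000 = 0.2750.
Expected DCO frequency = 0.1310 × 0.2750 ≈ 0.03603; observed = 52/2000 ≈ 0.02600.
Coefficient of coincidence = 0.02600/0.03603 ≈ 0.722; interference = 1 − 0.722 = 0.278.

0.278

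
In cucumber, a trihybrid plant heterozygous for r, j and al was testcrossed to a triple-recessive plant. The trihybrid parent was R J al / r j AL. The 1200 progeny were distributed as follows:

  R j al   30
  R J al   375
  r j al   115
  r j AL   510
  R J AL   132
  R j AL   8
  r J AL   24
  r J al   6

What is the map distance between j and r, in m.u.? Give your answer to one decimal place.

5.7 m.u.

The two rarest classes, r J al and R j AL, are the double crossovers. Comparing them with the parentals, only the r allele has switched, so r is the middle locus and the order is al – r – j.
Crossovers in the r–j interval produce the single-crossover classes R j al and r J AL (30 + 24 = 54) plus the double crossovers (14).
RF(r–j) = (54 + 14) / 1200 = 68/1200 = 0.0567 → 5.7 m.u.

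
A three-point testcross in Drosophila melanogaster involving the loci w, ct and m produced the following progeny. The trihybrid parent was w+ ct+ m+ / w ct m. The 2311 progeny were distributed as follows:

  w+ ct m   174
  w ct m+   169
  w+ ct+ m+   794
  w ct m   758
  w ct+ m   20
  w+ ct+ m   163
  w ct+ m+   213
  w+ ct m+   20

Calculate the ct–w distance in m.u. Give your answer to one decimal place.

18.5 m.u.

The two rarest classes, w+ ct m+ and w ct+ m, are the double crossovers. Comparing them with the parentals, only the ct allele has switched, so ct is the middle locus and the order is w – ct – m.
Crossovers in the w–ct interval produce the single-crossover classes w ct+ m+ and w+ ct m (213 + 174 = 387) plus the double crossovers (40).
RF(w–ct) = (387 + 40) / 2311 = 427/2311 = 0.1848 → 18.5 m.u.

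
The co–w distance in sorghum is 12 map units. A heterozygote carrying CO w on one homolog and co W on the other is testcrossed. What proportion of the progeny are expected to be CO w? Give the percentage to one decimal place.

A map distance of 12 map units corresponds to a recombination frequency of 0.120.
The F1 is CO w / co W, so CO w is a parental gamete class with expected frequency (1 − r)/2 = 0.880/2 = 0.4400.
That is 0.4400 = 44.0% of the progeny.

44.0%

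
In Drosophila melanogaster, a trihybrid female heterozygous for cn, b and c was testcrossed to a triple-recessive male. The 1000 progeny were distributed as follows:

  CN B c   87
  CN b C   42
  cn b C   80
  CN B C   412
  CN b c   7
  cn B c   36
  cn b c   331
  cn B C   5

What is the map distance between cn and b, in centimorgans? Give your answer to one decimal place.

9.0 centimorgans

The two most frequent reciprocal classes, CN B C and cn b c, are the parental types, so the F1 was CN B C / cn b c.
The two rarest classes, cn B C and CN b c, are the double crossovers. Comparing them with the parentals, only the cn allele has switched, so cn is the middle locus and the order is c – cn – b.
Crossovers in the cn–b interval produce the single-crossover classes CN b C and cn B c (42 + 36 = 78) plus the double crossovers (12).
RF(cn–b) = (78 + 12) / 1000 = 90/1000 = 0.0900 → 9.0 centimorgans.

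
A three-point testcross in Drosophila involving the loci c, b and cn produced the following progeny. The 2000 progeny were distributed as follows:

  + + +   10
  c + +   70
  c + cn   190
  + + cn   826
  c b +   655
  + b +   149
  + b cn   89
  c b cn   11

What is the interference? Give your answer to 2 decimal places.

0.35

The two most frequent reciprocal classes, + + cn and c b +, are the parental types, so the F1 was + + cn / c b +.
The two rarest classes, + + + and c b cn, are the double crossovers. Comparing them with the parentals, only the cn allele has switched, so cn is the middle locus and the order is b – cn – c.
b–cn: (159 + 21)/2000 = 0.0900; cn–c: (339 + 21)/2000 = 0.1800.
Expected DCO frequency = 0.0900 × 0.1800 ≈ 0.01620; observed = 21/2000 ≈ 0.01050.
Coefficient of coincidence = 0.01050/0.01620 ≈ 0.65; interference = 1 − 0.65 = 0.35.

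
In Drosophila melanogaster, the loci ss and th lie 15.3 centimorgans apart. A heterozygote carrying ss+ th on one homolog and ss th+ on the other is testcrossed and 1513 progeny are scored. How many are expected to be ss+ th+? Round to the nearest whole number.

A map distance of 15.3 centimorgans corresponds to a recombination frequency of 0.153.
The F1 is ss+ th / ss th+, so ss+ th+ is a recombinant gamete class with expected frequency r/2 = 0.153/2 = 0.0765.
Expected number = 0.0765 × 1513 = 115.74 ≈ 116.

116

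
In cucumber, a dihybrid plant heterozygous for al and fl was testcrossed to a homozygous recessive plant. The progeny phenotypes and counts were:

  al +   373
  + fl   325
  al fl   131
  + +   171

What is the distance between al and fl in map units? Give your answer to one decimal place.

The two most frequent classes, + fl (325) and al + (373), are the parental types, so the F1 was + fl / al +.
The recombinant classes are + + and al fl: 171 + 131 = 302.
Recombination frequency = 302/1000 = 0.3020 ≈ 30.2%, i.e. 30.2 map units.

30.2 map units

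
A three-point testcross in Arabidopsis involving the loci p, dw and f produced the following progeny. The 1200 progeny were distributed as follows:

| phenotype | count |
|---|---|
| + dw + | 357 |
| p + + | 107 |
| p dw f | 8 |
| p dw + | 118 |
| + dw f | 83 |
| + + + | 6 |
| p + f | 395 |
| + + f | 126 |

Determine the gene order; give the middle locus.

dw

The two most frequent reciprocal classes, + dw + and p + f, are the parental types, so the F1 was + dw + / p + f.
The two rarest classes, + + + and p dw f, are the double crossovers. Comparing them with the parentals, only the dw allele has switched, so dw is the middle locus and the order is f – dw – p.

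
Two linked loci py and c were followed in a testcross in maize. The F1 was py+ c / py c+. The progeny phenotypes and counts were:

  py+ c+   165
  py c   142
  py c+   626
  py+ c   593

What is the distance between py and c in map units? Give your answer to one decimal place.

The recombinant classes are py+ c+ and py c: 165 + 142 = 307.
Recombination frequency = 307/1526 = 0.2012 ≈ 20.1%, i.e. 20.1 map units.

20.1 map units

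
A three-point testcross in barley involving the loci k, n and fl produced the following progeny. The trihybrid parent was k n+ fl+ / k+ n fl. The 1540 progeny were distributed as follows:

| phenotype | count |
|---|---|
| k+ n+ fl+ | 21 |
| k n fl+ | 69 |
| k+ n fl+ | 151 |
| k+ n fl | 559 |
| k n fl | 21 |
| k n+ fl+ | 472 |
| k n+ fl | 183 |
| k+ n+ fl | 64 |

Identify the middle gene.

k

The two rarest classes, k+ n+ fl+ and k n fl, are the double crossovers. Comparing them with the parentals, only the k allele has switched, so k is the middle locus and the order is n – k – fl.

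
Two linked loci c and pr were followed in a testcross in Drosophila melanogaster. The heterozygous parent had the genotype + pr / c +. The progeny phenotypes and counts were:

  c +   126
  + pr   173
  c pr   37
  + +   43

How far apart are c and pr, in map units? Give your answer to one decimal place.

The recombinant classes are + + and c pr: 43 + 37 = 80.
Recombination frequency = 80/379 = 0.2111 ≈ 21.1%, i.e. 21.1 map units.

21.1 map units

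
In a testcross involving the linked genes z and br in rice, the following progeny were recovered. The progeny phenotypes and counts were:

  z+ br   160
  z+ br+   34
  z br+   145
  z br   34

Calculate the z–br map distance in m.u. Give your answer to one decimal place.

The two most frequent classes, z+ br (160) and z br+ (145), are the parental types, so the F1 was z+ br / z br+.
The recombinant classes are z+ br+ and z br: 34 + 34 = 68.
Recombination frequency = 68/373 = 0.1823 ≈ 18.2%, i.e. 18.2 m.u.

18.2 m.u.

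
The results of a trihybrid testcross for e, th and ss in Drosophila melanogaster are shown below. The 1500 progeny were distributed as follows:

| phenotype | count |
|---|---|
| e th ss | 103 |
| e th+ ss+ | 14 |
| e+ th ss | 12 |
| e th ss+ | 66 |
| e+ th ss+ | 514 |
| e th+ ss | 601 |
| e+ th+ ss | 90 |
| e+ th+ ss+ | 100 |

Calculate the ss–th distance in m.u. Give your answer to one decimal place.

The two most frequent reciprocal classes, e+ th ss+ and e th+ ss, are the parental types, so the F1 was e+ th ss+ / e th+ ss.
The two rarest classes, e+ th ss and e th+ ss+, are the double crossovers. Comparing them with the parentals, only the ss allele has switched, so ss is the middle locus and the order is e – ss – th.
Crossovers in the ss–th interval produce the single-crossover classes e+ th+ ss+ and e th ss (100 + 103 = 203) plus the double crossovers (26).
RF(ss–th) = (203 + 26) / 1500 = 229/1500 = 0.1527 → 15.3 m.u.

15.3 m.u.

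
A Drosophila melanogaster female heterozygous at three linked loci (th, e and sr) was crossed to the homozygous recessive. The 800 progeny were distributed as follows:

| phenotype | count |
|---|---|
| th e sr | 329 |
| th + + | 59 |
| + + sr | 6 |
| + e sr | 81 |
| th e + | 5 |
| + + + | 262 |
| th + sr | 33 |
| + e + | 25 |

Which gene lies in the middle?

sr

The two most frequent reciprocal classes, th e sr and + + +, are the parental types, so the F1 was th e sr / + + +.
The two rarest classes, th e + and + + sr, are the double crossovers. Comparing them with the parentals, only the sr allele has switched, so sr is the middle locus and the order is th – sr – e.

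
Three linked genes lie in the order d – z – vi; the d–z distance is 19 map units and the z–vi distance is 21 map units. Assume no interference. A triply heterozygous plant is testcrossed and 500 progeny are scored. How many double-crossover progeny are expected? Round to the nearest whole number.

Map distances give recombination frequencies of 0.190 and 0.210 for the two intervals.
With no interference, expected double-crossover frequency = 0.190 × 0.210 = 0.03990.
Expected number = 0.03990 × 500 = 19.95 ≈ 20.

20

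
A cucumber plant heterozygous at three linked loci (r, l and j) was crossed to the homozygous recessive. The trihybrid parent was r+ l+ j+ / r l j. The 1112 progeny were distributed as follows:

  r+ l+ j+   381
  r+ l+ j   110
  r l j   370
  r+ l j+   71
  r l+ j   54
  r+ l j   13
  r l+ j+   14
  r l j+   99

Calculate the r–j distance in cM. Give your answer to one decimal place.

The two rarest classes, r l+ j+ and r+ l j, are the double crossovers. Comparing them with the parentals, only the r allele has switched, so r is the middle locus and the order is j – r – l.
Crossovers in the j–r interval produce the single-crossover classes r+ l+ j and r l j+ (110 + 99 = 209) plus the double crossovers (27).
RF(j–r) = (209 + 27) / 1112 = 236/1112 = 0.2122 → 21.2 cM.

21.2 cM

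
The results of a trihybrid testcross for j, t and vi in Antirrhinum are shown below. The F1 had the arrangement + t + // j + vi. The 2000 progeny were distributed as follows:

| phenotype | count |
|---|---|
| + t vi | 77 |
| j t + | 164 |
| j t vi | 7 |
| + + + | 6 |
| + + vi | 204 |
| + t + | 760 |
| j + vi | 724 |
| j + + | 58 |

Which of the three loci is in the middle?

The two rarest classes, + + + and j t vi, are the double crossovers. Comparing them with the parentals, only the t allele has switched, so t is the middle locus and the order is vi – t – j.

t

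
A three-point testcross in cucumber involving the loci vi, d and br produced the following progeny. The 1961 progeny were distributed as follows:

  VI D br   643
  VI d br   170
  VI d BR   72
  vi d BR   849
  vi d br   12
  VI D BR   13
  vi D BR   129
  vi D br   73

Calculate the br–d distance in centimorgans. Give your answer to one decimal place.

The two most frequent reciprocal classes, VI D br and vi d BR, are the parental types, so the F1 was VI D br / vi d BR.
The two rarest classes, VI D BR and vi d br, are the double crossovers. Comparing them with the parentals, only the br allele has switched, so br is the middle locus and the order is d – br – vi.
Crossovers in the d–br interval produce the single-crossover classes VI d br and vi D BR (170 + 129 = 299) plus the double crossovers (25).
RF(d–br) = (299 + 25) / 1961 = 324/1961 = 0.1652 → 16.5 centimorgans.

16.5 centimorgans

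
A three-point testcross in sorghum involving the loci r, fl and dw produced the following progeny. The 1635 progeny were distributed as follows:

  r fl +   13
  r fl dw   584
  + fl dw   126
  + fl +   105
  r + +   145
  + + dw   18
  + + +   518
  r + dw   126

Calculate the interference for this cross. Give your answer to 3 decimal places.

0.359

The two most frequent reciprocal classes, r fl dw and + + +, are the parental types, so the F1 was r fl dw / + + +.
The two rarest classes, r fl + and + + dw, are the double crossovers. Comparing them with the parentals, only the dw allele has switched, so dw is the middle locus and the order is fl – dw – r.
fl–dw: (231 + 31)/1635 = 0.1602; dw–r: (271 + 31)/1635 = 0.1847.
Expected DCO frequency = 0.1602 × 0.1847 ≈ 0.02959; observed = 31/1635 ≈ 0.01896.
Coefficient of coincidence = 0.01896/0.02959 ≈ 0.641; interference = 1 − 0.641 = 0.359.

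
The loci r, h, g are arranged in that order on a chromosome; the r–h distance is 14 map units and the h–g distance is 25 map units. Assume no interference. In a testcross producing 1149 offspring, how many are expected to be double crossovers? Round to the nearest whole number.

40

Map distances give recombination frequencies of 0.140 and 0.250 for the two intervals.
With no interference, expected double-crossover frequency = 0.140 × 0.250 = 0.03500.
Expected number = 0.03500 × 1149 = 40.22 ≈ 40.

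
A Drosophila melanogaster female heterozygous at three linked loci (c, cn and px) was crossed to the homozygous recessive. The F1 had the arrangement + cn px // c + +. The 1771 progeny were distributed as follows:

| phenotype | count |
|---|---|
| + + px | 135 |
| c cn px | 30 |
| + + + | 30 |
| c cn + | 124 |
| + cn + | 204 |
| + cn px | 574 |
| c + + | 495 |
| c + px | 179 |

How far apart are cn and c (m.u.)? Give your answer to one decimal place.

The two rarest classes, c cn px and + + +, are the double crossovers. Comparing them with the parentals, only the c allele has switched, so c is the middle locus and the order is px – c – cn.
Crossovers in the c–cn interval produce the single-crossover classes + + px and c cn + (135 + 124 = 259) plus the double crossovers (60).
RF(c–cn) = (259 + 60) / 1771 = 319/1771 = 0.1801 → 18.0 m.u.

18.0 m.u.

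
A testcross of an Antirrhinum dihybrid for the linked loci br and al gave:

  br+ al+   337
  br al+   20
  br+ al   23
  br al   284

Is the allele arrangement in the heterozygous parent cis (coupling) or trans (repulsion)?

cis

The two most frequent classes are br+ al+ (337) and br al (284); these are the parental (non-recombinant) types.
So the F1 carried br+ al+ on one chromosome and br al on the other — the recessive alleles are on the same chromosome (cis / coupling).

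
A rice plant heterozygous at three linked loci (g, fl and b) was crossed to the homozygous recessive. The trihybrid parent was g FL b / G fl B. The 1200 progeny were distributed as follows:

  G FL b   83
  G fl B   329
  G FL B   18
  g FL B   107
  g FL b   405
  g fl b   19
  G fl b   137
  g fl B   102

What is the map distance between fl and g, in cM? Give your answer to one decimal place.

18.5 cM

The two rarest classes, g fl b and G FL B, are the double crossovers. Comparing them with the parentals, only the fl allele has switched, so fl is the middle locus and the order is b – fl – g.
Crossovers in the fl–g interval produce the single-crossover classes G FL b and g fl B (83 + 102 = 185) plus the double crossovers (37).
RF(fl–g) = (185 + 37) / 1200 = 222/1200 = 0.1850 → 18.5 cM.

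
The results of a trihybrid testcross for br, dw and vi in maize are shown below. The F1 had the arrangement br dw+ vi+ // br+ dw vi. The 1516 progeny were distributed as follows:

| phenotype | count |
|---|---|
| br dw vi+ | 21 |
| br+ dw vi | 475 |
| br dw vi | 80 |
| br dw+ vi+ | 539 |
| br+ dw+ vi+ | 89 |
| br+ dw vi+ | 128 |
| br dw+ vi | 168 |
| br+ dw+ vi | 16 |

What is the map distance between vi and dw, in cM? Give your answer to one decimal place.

The two rarest classes, br dw vi+ and br+ dw+ vi, are the double crossovers. Comparing them with the parentals, only the dw allele has switched, so dw is the middle locus and the order is br – dw – vi.
Crossovers in the dw–vi interval produce the single-crossover classes br dw+ vi and br+ dw vi+ (168 + 128 = 296) plus the double crossovers (37).
RF(dw–vi) = (296 + 37) / 1516 = 333/1516 = 0.2197 → 22.0 cM.

22.0 cM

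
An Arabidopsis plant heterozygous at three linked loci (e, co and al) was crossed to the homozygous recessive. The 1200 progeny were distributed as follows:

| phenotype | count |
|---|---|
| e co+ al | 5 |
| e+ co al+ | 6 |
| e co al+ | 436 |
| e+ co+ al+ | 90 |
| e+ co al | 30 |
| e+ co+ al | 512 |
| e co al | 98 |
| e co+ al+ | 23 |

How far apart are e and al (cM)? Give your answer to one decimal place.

The two most frequent reciprocal classes, e co al+ and e+ co+ al, are the parental types, so the F1 was e co al+ / e+ co+ al.
The two rarest classes, e+ co al+ and e co+ al, are the double crossovers. Comparing them with the parentals, only the e allele has switched, so e is the middle locus and the order is al – e – co.
Crossovers in the al–e interval produce the single-crossover classes e co al and e+ co+ al+ (98 + 90 = 188) plus the double crossovers (11).
RF(al–e) = (188 + 11) / 1200 = 199/1200 = 0.1658 → 16.6 cM.

16.6 cM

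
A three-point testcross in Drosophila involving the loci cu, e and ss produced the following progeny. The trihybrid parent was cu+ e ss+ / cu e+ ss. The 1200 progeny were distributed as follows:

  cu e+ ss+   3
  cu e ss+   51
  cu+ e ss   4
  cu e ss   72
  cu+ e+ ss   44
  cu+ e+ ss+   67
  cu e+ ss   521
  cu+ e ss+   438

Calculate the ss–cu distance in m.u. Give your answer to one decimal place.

The two rarest classes, cu+ e ss and cu e+ ss+, are the double crossovers. Comparing them with the parentals, only the ss allele has switched, so ss is the middle locus and the order is e – ss – cu.
Crossovers in the ss–cu interval produce the single-crossover classes cu e ss+ and cu+ e+ ss (51 + 44 = 95) plus the double crossovers (7).
RF(ss–cu) = (95 + 7) / 1200 = 102/1200 = 0.0850 → 8.5 m.u.

8.5 m.u.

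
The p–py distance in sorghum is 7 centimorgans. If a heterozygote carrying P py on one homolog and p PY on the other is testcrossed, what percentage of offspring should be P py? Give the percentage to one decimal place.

A map distance of 7 centimorgans corresponds to a recombination frequency of 0.070.
The F1 is P py / p PY, so P py is a parental gamete class with expected frequency (1 − r)/2 = 0.930/2 = 0.4650.
That is 0.4650 = 46.5% of the progeny.

46.5%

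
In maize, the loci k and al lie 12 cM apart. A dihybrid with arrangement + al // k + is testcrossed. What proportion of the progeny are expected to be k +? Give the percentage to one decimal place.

44.0%

A map distance of 12 cM corresponds to a recombination frequency of 0.120.
The F1 is + al / k +, so k + is a parental gamete class with expected frequency (1 − r)/2 = 0.880/2 = 0.4400.
That is 0.4400 = 44.0% of the progeny.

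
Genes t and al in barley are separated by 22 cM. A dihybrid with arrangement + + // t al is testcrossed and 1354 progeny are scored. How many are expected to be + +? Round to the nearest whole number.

528

A map distance of 22 cM corresponds to a recombination frequency of 0.220.
The F1 is + + / t al, so + + is a parental gamete class with expected frequency (1 − r)/2 = 0.780/2 = 0.3900.
Expected number = 0.3900 × 1354 = 528.06 ≈ 528.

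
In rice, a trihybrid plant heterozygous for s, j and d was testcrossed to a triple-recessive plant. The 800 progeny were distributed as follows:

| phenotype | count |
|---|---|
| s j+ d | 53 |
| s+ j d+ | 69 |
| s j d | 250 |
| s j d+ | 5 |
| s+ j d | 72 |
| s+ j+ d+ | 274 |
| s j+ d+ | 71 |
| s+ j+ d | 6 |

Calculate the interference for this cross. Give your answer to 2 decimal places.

0.57

The two most frequent reciprocal classes, s+ j+ d+ and s j d, are the parental types, so the F1 was s+ j+ d+ / s j d.
The two rarest classes, s+ j+ d and s j d+, are the double crossovers. Comparing them with the parentals, only the d allele has switched, so d is the middle locus and the order is j – d – s.
j–d: (122 + 11)/800 = 0.1663; d–s: (143 + 11)/800 = 0.1925.
Expected DCO frequency = 0.1663 × 0.1925 ≈ 0.03201; observed = 11/800 ≈ 0.01375.
Coefficient of coincidence = 0.01375/0.03201 ≈ 0.43; interference = 1 − 0.43 = 0.57.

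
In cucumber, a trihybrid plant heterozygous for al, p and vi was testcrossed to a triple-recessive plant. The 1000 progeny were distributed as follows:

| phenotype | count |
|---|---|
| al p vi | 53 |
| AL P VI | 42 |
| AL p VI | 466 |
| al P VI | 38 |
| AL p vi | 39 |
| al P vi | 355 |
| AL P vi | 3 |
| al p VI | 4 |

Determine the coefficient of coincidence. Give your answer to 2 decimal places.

0.82

The two most frequent reciprocal classes, al P vi and AL p VI, are the parental types, so the F1 was al P vi / AL p VI.
The two rarest classes, AL P vi and al p VI, are the double crossovers. Comparing them with the parentals, only the al allele has switched, so al is the middle locus and the order is vi – al – p.
vi–al: (77 + 7)/1000 = 0.0840; al–p: (95 + 7)/1000 = 0.1020.
Expected DCO frequency = 0.0840 × 0.1020 ≈ 0.00857; observed = 7/1000 ≈ 0.00700.
Coefficient of coincidence = 0.00700/0.00857 ≈ 0.82.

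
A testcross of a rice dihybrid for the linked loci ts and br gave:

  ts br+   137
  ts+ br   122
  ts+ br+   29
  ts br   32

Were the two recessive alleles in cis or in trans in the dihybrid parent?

trans

The two most frequent classes are ts+ br (122) and ts br+ (137); these are the parental (non-recombinant) types.
So the F1 carried ts+ br on one chromosome and ts br+ on the other — the recessive alleles are on opposite chromosomes (trans / repulsion).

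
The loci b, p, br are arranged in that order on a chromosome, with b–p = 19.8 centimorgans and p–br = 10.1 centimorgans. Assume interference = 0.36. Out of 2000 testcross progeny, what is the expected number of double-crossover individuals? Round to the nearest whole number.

26

Map distances give recombination frequencies of 0.198 and 0.101 for the two intervals.
With interference 0.36 (so coincidence = 0.64), expected double-crossover frequency = 0.198 × 0.101 × 0.64 = 0.01280.
Expected number = 0.01280 × 2000 = 25.60 ≈ 26.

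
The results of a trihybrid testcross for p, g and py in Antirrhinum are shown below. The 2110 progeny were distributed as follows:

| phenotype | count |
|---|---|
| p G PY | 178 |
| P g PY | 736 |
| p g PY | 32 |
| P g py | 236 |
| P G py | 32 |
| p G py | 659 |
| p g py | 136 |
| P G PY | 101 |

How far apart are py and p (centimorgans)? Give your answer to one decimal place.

The two most frequent reciprocal classes, p G py and P g PY, are the parental types, so the F1 was p G py / P g PY.
The two rarest classes, P G py and p g PY, are the double crossovers. Comparing them with the parentals, only the p allele has switched, so p is the middle locus and the order is py – p – g.
Crossovers in the py–p interval produce the single-crossover classes p G PY and P g py (178 + 236 = 414) plus the double crossovers (64).
RF(py–p) = (414 + 64) / 2110 = 478/2110 = 0.2265 → 22.7 centimorgans.

22.7 centimorgans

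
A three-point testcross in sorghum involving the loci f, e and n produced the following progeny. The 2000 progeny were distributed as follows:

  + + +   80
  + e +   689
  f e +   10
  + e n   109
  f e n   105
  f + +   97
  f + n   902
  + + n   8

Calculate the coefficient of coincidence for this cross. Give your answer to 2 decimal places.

The two most frequent reciprocal classes, f + n and + e +, are the parental types, so the F1 was f + n / + e +.
The two rarest classes, + + n and f e +, are the double crossovers. Comparing them with the parentals, only the f allele has switched, so f is the middle locus and the order is e – f – n.
e–f: (185 + 18)/2000 = 0.1015; f–n: (206 + 18)/2000 = 0.1120.
Expected DCO frequency = 0.1015 × 0.1120 ≈ 0.01137; observed = 18/2000 ≈ 0.00900.
Coefficient of coincidence = 0.00900/0.01137 ≈ 0.79.

0.79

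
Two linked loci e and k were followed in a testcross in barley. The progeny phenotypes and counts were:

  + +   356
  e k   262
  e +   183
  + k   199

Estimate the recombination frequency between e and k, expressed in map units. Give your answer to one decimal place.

The two most frequent classes, + + (356) and e k (262), are the parental types, so the F1 was + + / e k.
The recombinant classes are + k and e +: 199 + 183 = 382.
Recombination frequency = 382/1000 = 0.3820 ≈ 38.2%, i.e. 38.2 map units.

38.2 map units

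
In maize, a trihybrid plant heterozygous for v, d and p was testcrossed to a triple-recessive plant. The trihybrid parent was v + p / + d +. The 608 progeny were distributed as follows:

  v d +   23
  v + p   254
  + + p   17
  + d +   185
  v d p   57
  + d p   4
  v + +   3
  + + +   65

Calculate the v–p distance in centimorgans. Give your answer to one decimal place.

7.7 centimorgans

The two rarest classes, v + + and + d p, are the double crossovers. Comparing them with the parentals, only the p allele has switched, so p is the middle locus and the order is v – p – d.
Crossovers in the v–p interval produce the single-crossover classes + + p and v d + (17 + 23 = 40) plus the double crossovers (7).
RF(v–p) = (40 + 7) / 608 = 47/608 = 0.0773 → 7.7 centimorgans.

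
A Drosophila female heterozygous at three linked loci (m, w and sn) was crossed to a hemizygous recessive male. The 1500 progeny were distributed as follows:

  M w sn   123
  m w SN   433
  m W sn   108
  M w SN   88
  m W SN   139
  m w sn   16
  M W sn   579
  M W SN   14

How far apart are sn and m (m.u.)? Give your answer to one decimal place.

The two most frequent reciprocal classes, M W sn and m w SN, are the parental types, so the F1 was M W sn / m w SN.
The two rarest classes, M W SN and m w sn, are the double crossovers. Comparing them with the parentals, only the sn allele has switched, so sn is the middle locus and the order is m – sn – w.
Crossovers in the m–sn interval produce the single-crossover classes m W sn and M w SN (108 + 88 = 196) plus the double crossovers (30).
RF(m–sn) = (196 + 30) / 1500 = 226/1500 = 0.1507 → 15.1 m.u.

15.1 m.u.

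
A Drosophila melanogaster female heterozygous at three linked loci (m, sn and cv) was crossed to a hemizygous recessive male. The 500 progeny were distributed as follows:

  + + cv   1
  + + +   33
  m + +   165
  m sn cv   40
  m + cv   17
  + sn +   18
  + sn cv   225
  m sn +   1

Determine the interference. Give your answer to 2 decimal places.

The two most frequent reciprocal classes, m + + and + sn cv, are the parental types, so the F1 was m + + / + sn cv.
The two rarest classes, m sn + and + + cv, are the double crossovers. Comparing them with the parentals, only the sn allele has switched, so sn is the middle locus and the order is cv – sn – m.
cv–sn: (35 + 2)/500 = 0.0740; sn–m: (73 + 2)/500 = 0.1500.
Expected DCO frequency = 0.0740 × 0.1500 ≈ 0.01110; observed = 2/500 ≈ 0.00400.
Coefficient of coincidence = 0.00400/0.01110 ≈ 0.36; interference = 1 − 0.36 = 0.64.

0.64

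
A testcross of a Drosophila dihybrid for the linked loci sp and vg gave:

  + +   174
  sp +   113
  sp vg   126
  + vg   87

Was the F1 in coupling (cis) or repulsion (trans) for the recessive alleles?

The two most frequent classes are + + (174) and sp vg (126); these are the parental (non-recombinant) types.
So the F1 carried + + on one chromosome and sp vg on the other — the recessive alleles are on the same chromosome (cis / coupling).

cis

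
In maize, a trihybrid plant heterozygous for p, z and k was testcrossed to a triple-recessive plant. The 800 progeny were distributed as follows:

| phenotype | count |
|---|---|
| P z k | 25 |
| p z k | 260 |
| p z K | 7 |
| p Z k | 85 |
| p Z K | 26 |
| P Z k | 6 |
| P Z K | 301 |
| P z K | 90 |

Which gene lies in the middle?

The two most frequent reciprocal classes, P Z K and p z k, are the parental types, so the F1 was P Z K / p z k.
The two rarest classes, P Z k and p z K, are the double crossovers. Comparing them with the parentals, only the k allele has switched, so k is the middle locus and the order is p – k – z.

k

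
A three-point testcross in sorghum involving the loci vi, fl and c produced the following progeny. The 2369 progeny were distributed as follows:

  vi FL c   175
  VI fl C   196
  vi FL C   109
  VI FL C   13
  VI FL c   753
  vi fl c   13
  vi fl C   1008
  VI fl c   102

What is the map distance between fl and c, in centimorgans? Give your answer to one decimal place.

10.0 centimorgans

The two most frequent reciprocal classes, VI FL c and vi fl C, are the parental types, so the F1 was VI FL c / vi fl C.
The two rarest classes, VI FL C and vi fl c, are the double crossovers. Comparing them with the parentals, only the c allele has switched, so c is the middle locus and the order is fl – c – vi.
Crossovers in the fl–c interval produce the single-crossover classes VI fl c and vi FL C (102 + 109 = 211) plus the double crossovers (26).
RF(fl–c) = (211 + 26) / 2369 = 237/2369 = 0.1000 → 10.0 centimorgans.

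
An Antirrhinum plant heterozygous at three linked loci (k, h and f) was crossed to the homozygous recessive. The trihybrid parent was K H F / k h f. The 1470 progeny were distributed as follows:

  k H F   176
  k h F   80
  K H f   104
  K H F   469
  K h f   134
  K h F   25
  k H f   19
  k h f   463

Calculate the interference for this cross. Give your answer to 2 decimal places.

0.20

The two rarest classes, K h F and k H f, are the double crossovers. Comparing them with the parentals, only the h allele has switched, so h is the middle locus and the order is k – h – f.
k–h: (310 + 44)/1470 = 0.2408; h–f: (184 + 44)/1470 = 0.1551.
Expected DCO frequency = 0.2408 × 0.1551 ≈ 0.03735; observed = 44/1470 ≈ 0.02993.
Coefficient of coincidence = 0.02993/0.03735 ≈ 0.80; interference = 1 − 0.80 = 0.20.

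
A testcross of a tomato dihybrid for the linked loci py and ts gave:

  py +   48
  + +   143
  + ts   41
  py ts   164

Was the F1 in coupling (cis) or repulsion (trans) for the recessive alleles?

The two most frequent classes are + + (143) and py ts (164); these are the parental (non-recombinant) types.
So the F1 carried + + on one chromosome and py ts on the other — the recessive alleles are on the same chromosome (cis / coupling).

cis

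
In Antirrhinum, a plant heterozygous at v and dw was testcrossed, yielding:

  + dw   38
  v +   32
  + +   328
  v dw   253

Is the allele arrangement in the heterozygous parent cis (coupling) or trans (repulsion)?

The two most frequent classes are + + (328) and v dw (253); these are the parental (non-recombinant) types.
So the F1 carried + + on one chromosome and v dw on the other — the recessive alleles are on the same chromosome (cis / coupling).

cis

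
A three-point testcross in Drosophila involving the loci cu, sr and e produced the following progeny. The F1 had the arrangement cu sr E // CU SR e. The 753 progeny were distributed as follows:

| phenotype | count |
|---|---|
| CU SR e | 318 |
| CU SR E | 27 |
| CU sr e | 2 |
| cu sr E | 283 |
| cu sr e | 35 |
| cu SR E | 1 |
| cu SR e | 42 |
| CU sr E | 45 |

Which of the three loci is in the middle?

sr

The two rarest classes, cu SR E and CU sr e, are the double crossovers. Comparing them with the parentals, only the sr allele has switched, so sr is the middle locus and the order is e – sr – cu.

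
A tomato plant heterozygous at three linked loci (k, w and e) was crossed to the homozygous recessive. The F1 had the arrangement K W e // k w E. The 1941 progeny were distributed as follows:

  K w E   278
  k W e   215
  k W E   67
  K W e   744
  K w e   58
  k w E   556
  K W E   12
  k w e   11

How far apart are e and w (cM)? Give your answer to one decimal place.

The two rarest classes, K W E and k w e, are the double crossovers. Comparing them with the parentals, only the e allele has switched, so e is the middle locus and the order is k – e – w.
Crossovers in the e–w interval produce the single-crossover classes K w e and k W E (58 + 67 = 125) plus the double crossovers (23).
RF(e–w) = (125 + 23) / 1941 = 148/1941 = 0.0762 → 7.6 cM.

7.6 cM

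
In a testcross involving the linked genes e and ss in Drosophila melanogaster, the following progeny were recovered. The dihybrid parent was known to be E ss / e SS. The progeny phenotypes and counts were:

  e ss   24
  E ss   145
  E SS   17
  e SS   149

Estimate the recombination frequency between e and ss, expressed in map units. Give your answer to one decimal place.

12.2 map units

The recombinant classes are E SS and e ss: 17 + 24 = 41.
Recombination frequency = 41/335 = 0.1224 ≈ 12.2%, i.e. 12.2 map units.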